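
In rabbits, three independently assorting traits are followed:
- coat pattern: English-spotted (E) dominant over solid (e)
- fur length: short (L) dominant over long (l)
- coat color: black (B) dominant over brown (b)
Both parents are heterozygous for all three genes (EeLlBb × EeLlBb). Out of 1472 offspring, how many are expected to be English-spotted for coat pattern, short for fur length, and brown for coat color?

Trihybrid cross: EeLlBb × EeLlBb
Each trait segregates independently with a 3:1 phenotypic ratio, so each gene contributes 3/4 (dominant) or 1/4 (recessive).
Target: English-spotted (coat pattern), short (fur length), brown (coat color)
Probability = product of independent per-trait probabilities
= 3/4 × 3/4 × 1/4 = 9/64
Expected count = 9/64 × 1472 = 207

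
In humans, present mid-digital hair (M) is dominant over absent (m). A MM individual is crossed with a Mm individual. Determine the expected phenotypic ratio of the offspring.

Punnett square for MM × Mm:
Offspring genotypes: 2 MM, 2 Mm
present: 4, absent: 0
Ratio: all present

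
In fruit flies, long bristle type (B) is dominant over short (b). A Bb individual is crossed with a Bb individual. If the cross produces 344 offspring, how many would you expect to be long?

Punnett square for Bb × Bb:
Offspring genotypes: 1 BB, 2 Bb, 1 bb
long: 3, short: 1
long: 3 out of 4 → fraction 3/4
Expected count = 3/4 × 344 = 258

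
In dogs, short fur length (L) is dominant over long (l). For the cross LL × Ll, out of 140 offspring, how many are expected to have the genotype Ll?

Punnett square for LL × Ll:
Offspring genotypes: 2 LL, 2 Ll
Total offspring: 4
Count with target: 2
Probability: 2/4 = 1/2
Expected count = 1/2 × 140 = 70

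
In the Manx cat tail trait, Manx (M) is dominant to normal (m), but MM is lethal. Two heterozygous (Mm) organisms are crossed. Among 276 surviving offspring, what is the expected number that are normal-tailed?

Cross: Mm × Mm
Punnett square offspring (before lethality): 1 MM, 2 Mm, 1 mm
The MM genotype is lethal (embryos die); surviving offspring: 2 Mm, 1 mm
normal-tailed: 1 out of 3 → fraction 1/3
Expected count = 1/3 × 276 = 92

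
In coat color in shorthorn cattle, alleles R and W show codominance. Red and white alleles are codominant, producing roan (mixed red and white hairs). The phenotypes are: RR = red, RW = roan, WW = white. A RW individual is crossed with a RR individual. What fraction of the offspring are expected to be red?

Punnett square for RW × RR:
Offspring genotypes: 2 RR, 2 RW
Phenotype counts: 2 red, 2 roan
red: 2 out of 4
Probability: 2/4 = 1/2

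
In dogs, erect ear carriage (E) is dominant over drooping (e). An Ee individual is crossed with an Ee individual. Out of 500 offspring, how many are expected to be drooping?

Punnett square for Ee × Ee:
Offspring genotypes: 1 EE, 2 Ee, 1 ee
erect: 3, drooping: 1
drooping: 1 out of 4 → fraction 1/4
Expected count = 1/4 × 500 = 125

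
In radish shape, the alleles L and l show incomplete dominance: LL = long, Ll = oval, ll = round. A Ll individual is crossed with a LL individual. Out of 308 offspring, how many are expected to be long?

Punnett square for Ll × LL:
Offspring genotypes: 2 LL, 2 Ll
Phenotype counts: 2 long, 2 oval
long: 2 out of 4 → fraction 1/2
Expected count = 1/2 × 308 = 154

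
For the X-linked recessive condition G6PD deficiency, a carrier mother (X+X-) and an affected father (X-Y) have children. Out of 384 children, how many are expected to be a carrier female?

Cross: X+X- × X-Y
Offspring: 1 X+X-, 1 X+Y, 1 X-X-, 1 X-Y
Probability of a carrier female: 1/4
Expected count = 1/4 × 384 = 96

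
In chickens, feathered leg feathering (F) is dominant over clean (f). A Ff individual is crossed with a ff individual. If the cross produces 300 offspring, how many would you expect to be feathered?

Punnett square for Ff × ff:
Offspring genotypes: 2 Ff, 2 ff
feathered: 2, clean: 2
feathered: 2 out of 4 → fraction 1/2
Expected count = 1/2 × 300 = 150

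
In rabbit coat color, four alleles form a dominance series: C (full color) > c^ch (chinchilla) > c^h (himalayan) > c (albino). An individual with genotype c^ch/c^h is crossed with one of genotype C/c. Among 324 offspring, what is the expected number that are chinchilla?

Cross: c^ch/c^h × C/c
Allele dominance: C > c^ch > c^h > c
Offspring genotypes: 1 C/c^ch, 1 c^ch/c, 1 C/c^h, 1 c^h/c
Phenotype counts: 2 full color, 1 chinchilla, 1 himalayan
chinchilla: 1 out of 4 → fraction 1/4
Expected count = 1/4 × 324 = 81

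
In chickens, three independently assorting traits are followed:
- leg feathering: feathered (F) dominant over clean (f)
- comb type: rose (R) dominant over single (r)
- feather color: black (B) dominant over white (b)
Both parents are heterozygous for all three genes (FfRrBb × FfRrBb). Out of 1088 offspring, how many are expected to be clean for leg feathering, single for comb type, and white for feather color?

Trihybrid cross: FfRrBb × FfRrBb
Each trait segregates independently with a 3:1 phenotypic ratio, so each gene contributes 3/4 (dominant) or 1/4 (recessive).
Target: clean (leg feathering), single (comb type), white (feather color)
Probability = product of independent per-trait probabilities
= 1/4 × 1/4 × 1/4 = 1/64
Expected count = 1/64 × 1088 = 17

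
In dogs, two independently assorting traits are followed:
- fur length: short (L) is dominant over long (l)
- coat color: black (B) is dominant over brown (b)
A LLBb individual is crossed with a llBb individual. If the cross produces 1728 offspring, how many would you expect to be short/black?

Dihybrid cross LLBb × llBb — consider each gene separately:
fur length: LL × ll → 4 Ll → 4 L_ (out of 4)
coat color: Bb × Bb → 1 BB, 2 Bb, 1 bb → 3 B_ : 1 bb (out of 4)
Combine (counts out of 4 × 4 = 16): short/black (L_B_) = 4×3 = 12; short/brown (L_bb) = 4×1 = 4
Phenotype counts (out of 16): 12 short/black, 4 short/brown
short/black: 12 out of 16 → fraction 3/4
Expected count = 3/4 × 1728 = 1296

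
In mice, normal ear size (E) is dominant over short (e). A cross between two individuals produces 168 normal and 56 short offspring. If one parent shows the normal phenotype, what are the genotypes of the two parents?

Observed offspring: 168 normal, 56 short
The observed ratio simplifies to 3:1. Short (ee) offspring appear, so each parent must contribute one e allele. The parent stated to show normal carries E, so it is Ee. The other parent is then either Ee or ee: Ee × ee would give a 1:1 split, whereas Ee × Ee gives 3:1 — matching the data. So both parents are heterozygous (Ee × Ee).
Parent genotypes: Ee × Ee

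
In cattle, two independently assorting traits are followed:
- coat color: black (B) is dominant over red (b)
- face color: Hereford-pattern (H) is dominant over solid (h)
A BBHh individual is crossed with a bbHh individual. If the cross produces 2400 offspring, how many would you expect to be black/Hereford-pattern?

Dihybrid cross BBHh × bbHh — consider each gene separately:
coat color: BB × bb → 4 Bb → 4 B_ (out of 4)
face color: Hh × Hh → 1 HH, 2 Hh, 1 hh → 3 H_ : 1 hh (out of 4)
Combine (counts out of 4 × 4 = 16): black/Hereford-pattern (B_H_) = 4×3 = 12; black/solid (B_hh) = 4×1 = 4
Phenotype counts (out of 16): 12 black/Hereford-pattern, 4 black/solid
black/Hereford-pattern: 12 out of 16 → fraction 3/4
Expected count = 3/4 × 2400 = 1800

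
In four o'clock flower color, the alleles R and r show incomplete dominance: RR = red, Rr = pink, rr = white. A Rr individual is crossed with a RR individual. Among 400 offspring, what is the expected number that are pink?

Punnett square for Rr × RR:
Offspring genotypes: 2 RR, 2 Rr
Phenotype counts: 2 red, 2 pink
pink: 2 out of 4 → fraction 1/2
Expected count = 1/2 × 400 = 200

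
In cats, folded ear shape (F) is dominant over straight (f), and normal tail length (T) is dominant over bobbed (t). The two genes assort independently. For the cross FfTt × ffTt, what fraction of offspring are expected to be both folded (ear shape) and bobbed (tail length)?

Dihybrid cross FfTt × ffTt — consider each gene separately:
ear shape: Ff × ff → 2 Ff, 2 ff → 2 F_ : 2 ff (out of 4)
tail length: Tt × Tt → 1 TT, 2 Tt, 1 tt → 3 T_ : 1 tt (out of 4)
Looking for: folded (F_) and bobbed (tt)
P(folded) = 2/4, P(bobbed) = 1/4
P(both) = 2/4 × 1/4 = 2/16 = 1/8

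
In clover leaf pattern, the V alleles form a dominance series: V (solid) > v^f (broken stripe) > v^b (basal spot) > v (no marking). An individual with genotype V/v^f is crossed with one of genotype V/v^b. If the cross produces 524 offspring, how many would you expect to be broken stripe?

Cross: V/v^f × V/v^b
Allele dominance: V > v^f > v^b > v
Offspring genotypes: 1 V/V, 1 V/v^b, 1 V/v^f, 1 v^f/v^b
Phenotype counts: 3 solid, 1 broken stripe
broken stripe: 1 out of 4 → fraction 1/4
Expected count = 1/4 × 524 = 131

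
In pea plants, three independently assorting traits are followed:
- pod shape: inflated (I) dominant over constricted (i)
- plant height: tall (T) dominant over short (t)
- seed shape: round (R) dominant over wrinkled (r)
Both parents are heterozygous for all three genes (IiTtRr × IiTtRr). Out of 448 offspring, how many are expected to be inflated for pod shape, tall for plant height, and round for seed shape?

Trihybrid cross: IiTtRr × IiTtRr
Each trait segregates independently with a 3:1 phenotypic ratio, so each gene contributes 3/4 (dominant) or 1/4 (recessive).
Target: inflated (pod shape), tall (plant height), round (seed shape)
Probability = product of independent per-trait probabilities
= 3/4 × 3/4 × 3/4 = 27/64
Expected count = 27/64 × 448 = 189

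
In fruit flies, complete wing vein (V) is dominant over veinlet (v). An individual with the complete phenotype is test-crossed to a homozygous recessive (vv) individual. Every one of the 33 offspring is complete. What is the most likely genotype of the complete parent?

Test cross: ? × vv
All offspring are complete.
If the unknown parent were heterozygous (Vv), about half of 33 offspring would be veinlet; none are. The unknown parent is most likely homozygous dominant (VV).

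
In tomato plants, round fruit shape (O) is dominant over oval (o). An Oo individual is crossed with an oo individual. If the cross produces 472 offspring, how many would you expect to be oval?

Punnett square for Oo × oo:
Offspring genotypes: 2 Oo, 2 oo
round: 2, oval: 2
oval: 2 out of 4 → fraction 1/2
Expected count = 1/2 × 472 = 236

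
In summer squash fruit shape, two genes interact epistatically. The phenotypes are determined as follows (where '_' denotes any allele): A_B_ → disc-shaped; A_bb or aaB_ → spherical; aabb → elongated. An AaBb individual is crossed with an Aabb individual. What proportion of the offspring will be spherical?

Cross: AaBb × Aabb — consider each gene separately:
A gene: Aa × Aa → 1 AA, 2 Aa, 1 aa → 3 A_ : 1 aa (out of 4)
B gene: Bb × bb → 2 Bb, 2 bb → 2 B_ : 2 bb (out of 4)
Genotype classes (out of 4 × 4 = 16): A_B_ = 3×2 = 6; A_bb = 3×2 = 6; aaB_ = 1×2 = 2; aabb = 1×2 = 2
Apply the phenotype rules: A_B_ (6) → disc-shaped; A_bb (6) + aaB_ (2) → spherical; aabb (2) → elongated
Phenotype counts (out of 16): 6 disc-shaped, 8 spherical, 2 elongated
spherical: 8 out of 16
Probability: 8/16 = 1/2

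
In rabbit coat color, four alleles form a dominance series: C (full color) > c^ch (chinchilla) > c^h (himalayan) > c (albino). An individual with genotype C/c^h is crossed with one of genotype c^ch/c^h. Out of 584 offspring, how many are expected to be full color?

Cross: C/c^h × c^ch/c^h
Allele dominance: C > c^ch > c^h > c
Offspring genotypes: 1 C/c^ch, 1 C/c^h, 1 c^ch/c^h, 1 c^h/c^h
Phenotype counts: 2 full color, 1 chinchilla, 1 himalayan
full color: 2 out of 4 → fraction 1/2
Expected count = 1/2 × 584 = 292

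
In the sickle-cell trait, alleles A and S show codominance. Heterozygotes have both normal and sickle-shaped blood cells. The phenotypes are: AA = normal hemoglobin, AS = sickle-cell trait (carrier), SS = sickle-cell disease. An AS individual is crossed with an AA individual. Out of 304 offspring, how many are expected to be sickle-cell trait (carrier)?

Punnett square for AS × AA:
Offspring genotypes: 2 AA, 2 AS
Phenotype counts: 2 normal hemoglobin, 2 sickle-cell trait (carrier)
sickle-cell trait (carrier): 2 out of 4 → fraction 1/2
Expected count = 1/2 × 304 = 152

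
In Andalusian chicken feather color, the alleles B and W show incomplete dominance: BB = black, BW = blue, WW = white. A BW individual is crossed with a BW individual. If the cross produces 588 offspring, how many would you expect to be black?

Punnett square for BW × BW:
Offspring genotypes: 1 BB, 2 BW, 1 WW
Phenotype counts: 1 black, 2 blue, 1 white
black: 1 out of 4 → fraction 1/4
Expected count = 1/4 × 588 = 147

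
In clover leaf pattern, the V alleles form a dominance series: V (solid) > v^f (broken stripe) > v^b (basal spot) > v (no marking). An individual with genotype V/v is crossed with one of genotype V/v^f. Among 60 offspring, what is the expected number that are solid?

Cross: V/v × V/v^f
Allele dominance: V > v^f > v^b > v
Offspring genotypes: 1 V/V, 1 V/v^f, 1 V/v, 1 v^f/v
Phenotype counts: 3 solid, 1 broken stripe
solid: 3 out of 4 → fraction 3/4
Expected count = 3/4 × 60 = 45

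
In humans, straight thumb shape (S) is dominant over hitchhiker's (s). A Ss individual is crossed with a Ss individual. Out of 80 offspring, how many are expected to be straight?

Punnett square for Ss × Ss:
Offspring genotypes: 1 SS, 2 Ss, 1 ss
straight: 3, hitchhiker's: 1
straight: 3 out of 4 → fraction 3/4
Expected count = 3/4 × 80 = 60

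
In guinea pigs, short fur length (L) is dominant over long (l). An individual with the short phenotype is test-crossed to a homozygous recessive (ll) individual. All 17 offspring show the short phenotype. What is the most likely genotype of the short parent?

Test cross: ? × ll
All offspring are short.
If the unknown parent were heterozygous (Ll), about half of 17 offspring would be long; none are. The unknown parent is most likely homozygous dominant (LL).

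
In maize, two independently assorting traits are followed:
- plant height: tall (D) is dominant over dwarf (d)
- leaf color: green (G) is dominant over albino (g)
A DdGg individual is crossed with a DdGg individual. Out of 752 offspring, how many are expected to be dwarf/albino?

Dihybrid cross DdGg × DdGg — consider each gene separately:
plant height: Dd × Dd → 1 DD, 2 Dd, 1 dd → 3 D_ : 1 dd (out of 4)
leaf color: Gg × Gg → 1 GG, 2 Gg, 1 gg → 3 G_ : 1 gg (out of 4)
Combine (counts out of 4 × 4 = 16): tall/green (D_G_) = 3×3 = 9; tall/albino (D_gg) = 3×1 = 3; dwarf/green (ddG_) = 1×3 = 3; dwarf/albino (ddgg) = 1×1 = 1
Phenotype counts (out of 16): 9 tall/green, 3 tall/albino, 3 dwarf/green, 1 dwarf/albino
dwarf/albino: 1 out of 16 → fraction 1/16
Expected count = 1/16 × 752 = 47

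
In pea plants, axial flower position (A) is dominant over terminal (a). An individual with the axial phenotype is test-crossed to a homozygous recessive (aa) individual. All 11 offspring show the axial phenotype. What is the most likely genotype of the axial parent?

Test cross: ? × aa
All offspring are axial.
If the unknown parent were heterozygous (Aa), about half of 11 offspring would be terminal; none are. The unknown parent is most likely homozygous dominant (AA).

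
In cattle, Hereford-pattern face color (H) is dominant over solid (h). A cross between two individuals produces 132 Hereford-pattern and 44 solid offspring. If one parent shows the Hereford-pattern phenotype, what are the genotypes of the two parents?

Observed offspring: 132 Hereford-pattern, 44 solid
The observed ratio simplifies to 3:1. Solid (hh) offspring appear, so each parent must contribute one h allele. The parent stated to show Hereford-pattern carries H, so it is Hh. The other parent is then either Hh or hh: Hh × hh would give a 1:1 split, whereas Hh × Hh gives 3:1 — matching the data. So both parents are heterozygous (Hh × Hh).
Parent genotypes: Hh × Hh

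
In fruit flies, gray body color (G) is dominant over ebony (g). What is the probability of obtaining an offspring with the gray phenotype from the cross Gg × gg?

Punnett square for Gg × gg:
Offspring genotypes: 2 Gg, 2 gg
Total offspring: 4
Count with target: 2
Probability: 2/4 = 1/2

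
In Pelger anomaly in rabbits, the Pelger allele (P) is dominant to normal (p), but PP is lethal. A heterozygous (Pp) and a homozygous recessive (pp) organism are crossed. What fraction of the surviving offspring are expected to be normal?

Cross: Pp × pp
Punnett square offspring (before lethality): 2 Pp, 2 pp
No PP offspring are produced in this cross.
normal: 2 out of 4
Probability: 2/4 = 1/2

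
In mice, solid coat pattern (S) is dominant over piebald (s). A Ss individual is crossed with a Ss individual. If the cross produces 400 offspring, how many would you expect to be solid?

Punnett square for Ss × Ss:
Offspring genotypes: 1 SS, 2 Ss, 1 ss
solid: 3, piebald: 1
solid: 3 out of 4 → fraction 3/4
Expected count = 3/4 × 400 = 300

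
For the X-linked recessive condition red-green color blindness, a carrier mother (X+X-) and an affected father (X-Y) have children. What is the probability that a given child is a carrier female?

Cross: X+X- × X-Y
Offspring: 1 X+X-, 1 X+Y, 1 X-X-, 1 X-Y
Probability of a carrier female: 1/4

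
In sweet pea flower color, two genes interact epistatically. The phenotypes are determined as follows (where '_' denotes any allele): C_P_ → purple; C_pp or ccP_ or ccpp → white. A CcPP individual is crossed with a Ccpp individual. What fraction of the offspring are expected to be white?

Cross: CcPP × Ccpp — consider each gene separately:
C gene: Cc × Cc → 1 CC, 2 Cc, 1 cc → 3 C_ : 1 cc (out of 4)
P gene: PP × pp → 4 Pp → 4 P_ (out of 4)
Genotype classes (out of 4 × 4 = 16): C_P_ = 3×4 = 12; ccP_ = 1×4 = 4
Apply the phenotype rules: C_P_ (12) → purple; ccP_ (4) → white
Phenotype counts (out of 16): 12 purple, 4 white
white: 4 out of 16
Probability: 4/16 = 1/4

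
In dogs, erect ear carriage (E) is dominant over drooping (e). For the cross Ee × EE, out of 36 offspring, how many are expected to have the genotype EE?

Punnett square for Ee × EE:
Offspring genotypes: 2 EE, 2 Ee
Total offspring: 4
Count with target: 2
Probability: 2/4 = 1/2
Expected count = 1/2 × 36 = 18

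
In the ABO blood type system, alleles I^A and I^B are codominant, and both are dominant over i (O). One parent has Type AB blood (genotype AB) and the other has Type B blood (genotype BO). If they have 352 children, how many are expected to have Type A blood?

Cross: AB × BO
Possible offspring genotypes: 1 AB, 1 AO, 1 BB, 1 BO
Blood type counts: 1 Type AB, 1 Type A, 2 Type B
Probability of Type A: 1/4
Expected count = 1/4 × 352 = 88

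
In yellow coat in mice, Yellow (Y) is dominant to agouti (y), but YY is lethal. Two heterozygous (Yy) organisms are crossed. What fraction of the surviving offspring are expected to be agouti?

Cross: Yy × Yy
Punnett square offspring (before lethality): 1 YY, 2 Yy, 1 yy
The YY genotype is lethal (embryos die); surviving offspring: 2 Yy, 1 yy
agouti: 1 out of 3
Probability: 1/3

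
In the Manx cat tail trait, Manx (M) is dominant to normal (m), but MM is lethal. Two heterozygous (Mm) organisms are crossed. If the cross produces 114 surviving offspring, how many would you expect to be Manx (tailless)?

Cross: Mm × Mm
Punnett square offspring (before lethality): 1 MM, 2 Mm, 1 mm
The MM genotype is lethal (embryos die); surviving offspring: 2 Mm, 1 mm
Manx (tailless): 2 out of 3 → fraction 2/3
Expected count = 2/3 × 114 = 76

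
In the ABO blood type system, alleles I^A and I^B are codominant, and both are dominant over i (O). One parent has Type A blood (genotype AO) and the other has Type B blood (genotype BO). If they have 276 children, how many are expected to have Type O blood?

Cross: AO × BO
Possible offspring genotypes: 1 AB, 1 AO, 1 BO, 1 OO
Blood type counts: 1 Type AB, 1 Type A, 1 Type B, 1 Type O
Probability of Type O: 1/4
Expected count = 1/4 × 276 = 69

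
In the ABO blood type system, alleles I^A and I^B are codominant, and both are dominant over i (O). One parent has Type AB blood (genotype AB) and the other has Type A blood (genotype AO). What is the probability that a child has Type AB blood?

Cross: AB × AO
Possible offspring genotypes: 1 AA, 1 AO, 1 AB, 1 BO
Blood type counts: 2 Type A, 1 Type AB, 1 Type B
Probability of Type AB: 1/4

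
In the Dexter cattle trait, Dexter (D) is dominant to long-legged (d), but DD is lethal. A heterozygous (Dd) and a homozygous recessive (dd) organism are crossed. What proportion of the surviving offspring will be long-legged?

Cross: Dd × dd
Punnett square offspring (before lethality): 2 Dd, 2 dd
No DD offspring are produced in this cross.
long-legged: 2 out of 4
Probability: 2/4 = 1/2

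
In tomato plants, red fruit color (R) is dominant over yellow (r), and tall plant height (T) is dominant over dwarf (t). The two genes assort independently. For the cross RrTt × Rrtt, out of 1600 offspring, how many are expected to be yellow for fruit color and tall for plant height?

Dihybrid cross RrTt × Rrtt — consider each gene separately:
fruit color: Rr × Rr → 1 RR, 2 Rr, 1 rr → 3 R_ : 1 rr (out of 4)
plant height: Tt × tt → 2 Tt, 2 tt → 2 T_ : 2 tt (out of 4)
Looking for: yellow (rr) and tall (T_)
P(yellow) = 1/4, P(tall) = 2/4
P(both) = 1/4 × 2/4 = 2/16 = 1/8
Expected count = 1/8 × 1600 = 200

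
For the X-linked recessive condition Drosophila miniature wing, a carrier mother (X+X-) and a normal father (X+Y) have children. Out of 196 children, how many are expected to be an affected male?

Cross: X+X- × X+Y
Offspring: 1 X+X+, 1 X+Y, 1 X+X-, 1 X-Y
Probability of an affected male: 1/4
Expected count = 1/4 × 196 = 49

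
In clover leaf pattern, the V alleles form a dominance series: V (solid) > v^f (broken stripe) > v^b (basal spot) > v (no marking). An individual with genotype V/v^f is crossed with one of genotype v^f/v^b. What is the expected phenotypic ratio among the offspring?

Cross: V/v^f × v^f/v^b
Allele dominance: V > v^f > v^b > v
Offspring genotypes: 1 V/v^f, 1 V/v^b, 1 v^f/v^f, 1 v^f/v^b
Phenotype counts: 2 solid, 2 broken stripe
Ratio: 1 solid : 1 broken stripe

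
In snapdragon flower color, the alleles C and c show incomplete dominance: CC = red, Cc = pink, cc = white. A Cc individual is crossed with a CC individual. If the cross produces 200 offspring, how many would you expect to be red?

Punnett square for Cc × CC:
Offspring genotypes: 2 CC, 2 Cc
Phenotype counts: 2 red, 2 pink
red: 2 out of 4 → fraction 1/2
Expected count = 1/2 × 200 = 100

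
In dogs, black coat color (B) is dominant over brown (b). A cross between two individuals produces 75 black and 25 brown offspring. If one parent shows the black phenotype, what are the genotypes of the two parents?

Observed offspring: 75 black, 25 brown
The observed ratio simplifies to 3:1. Brown (bb) offspring appear, so each parent must contribute one b allele. The parent stated to show black carries B, so it is Bb. The other parent is then either Bb or bb: Bb × bb would give a 1:1 split, whereas Bb × Bb gives 3:1 — matching the data. So both parents are heterozygous (Bb × Bb).
Parent genotypes: Bb × Bb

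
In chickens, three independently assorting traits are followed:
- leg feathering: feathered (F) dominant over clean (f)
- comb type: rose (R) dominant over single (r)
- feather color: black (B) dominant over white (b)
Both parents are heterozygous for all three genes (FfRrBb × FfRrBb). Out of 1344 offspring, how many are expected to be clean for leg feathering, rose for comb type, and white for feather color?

Trihybrid cross: FfRrBb × FfRrBb
Each trait segregates independently with a 3:1 phenotypic ratio, so each gene contributes 3/4 (dominant) or 1/4 (recessive).
Target: clean (leg feathering), rose (comb type), white (feather color)
Probability = product of independent per-trait probabilities
= 1/4 × 3/4 × 1/4 = 3/64
Expected count = 3/64 × 1344 = 63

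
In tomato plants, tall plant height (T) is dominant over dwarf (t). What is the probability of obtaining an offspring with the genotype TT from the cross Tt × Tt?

Punnett square for Tt × Tt:
Offspring genotypes: 1 TT, 2 Tt, 1 tt
Total offspring: 4
Count with target: 1
Probability: 1/4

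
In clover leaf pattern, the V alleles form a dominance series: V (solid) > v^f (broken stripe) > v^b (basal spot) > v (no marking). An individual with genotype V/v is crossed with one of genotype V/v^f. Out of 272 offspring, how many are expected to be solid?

Cross: V/v × V/v^f
Allele dominance: V > v^f > v^b > v
Offspring genotypes: 1 V/V, 1 V/v^f, 1 V/v, 1 v^f/v
Phenotype counts: 3 solid, 1 broken stripe
solid: 3 out of 4 → fraction 3/4
Expected count = 3/4 × 272 = 204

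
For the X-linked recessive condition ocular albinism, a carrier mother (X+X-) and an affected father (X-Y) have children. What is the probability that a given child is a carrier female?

Cross: X+X- × X-Y
Offspring: 1 X+X-, 1 X+Y, 1 X-X-, 1 X-Y
Probability of a carrier female: 1/4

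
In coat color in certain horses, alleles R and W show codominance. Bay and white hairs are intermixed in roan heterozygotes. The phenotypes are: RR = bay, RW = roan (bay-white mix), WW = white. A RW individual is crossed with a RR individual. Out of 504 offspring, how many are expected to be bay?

Punnett square for RW × RR:
Offspring genotypes: 2 RR, 2 RW
Phenotype counts: 2 bay, 2 roan (bay-white mix)
bay: 2 out of 4 → fraction 1/2
Expected count = 1/2 × 504 = 252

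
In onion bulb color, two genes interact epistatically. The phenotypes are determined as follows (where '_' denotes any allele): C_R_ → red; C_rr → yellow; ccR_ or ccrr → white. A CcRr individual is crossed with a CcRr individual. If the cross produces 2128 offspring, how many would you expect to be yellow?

Cross: CcRr × CcRr — consider each gene separately:
C gene: Cc × Cc → 1 CC, 2 Cc, 1 cc → 3 C_ : 1 cc (out of 4)
R gene: Rr × Rr → 1 RR, 2 Rr, 1 rr → 3 R_ : 1 rr (out of 4)
Genotype classes (out of 4 × 4 = 16): C_R_ = 3×3 = 9; C_rr = 3×1 = 3; ccR_ = 1×3 = 3; ccrr = 1×1 = 1
Apply the phenotype rules: C_R_ (9) → red; C_rr (3) → yellow; ccR_ (3) + ccrr (1) → white
Phenotype counts (out of 16): 9 red, 3 yellow, 4 white
yellow: 3 out of 16 → fraction 3/16
Expected count = 3/16 × 2128 = 399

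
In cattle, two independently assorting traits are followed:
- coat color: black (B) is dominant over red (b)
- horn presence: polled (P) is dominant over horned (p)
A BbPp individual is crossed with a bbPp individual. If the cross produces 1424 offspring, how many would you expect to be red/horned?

Dihybrid cross BbPp × bbPp — consider each gene separately:
coat color: Bb × bb → 2 Bb, 2 bb → 2 B_ : 2 bb (out of 4)
horn presence: Pp × Pp → 1 PP, 2 Pp, 1 pp → 3 P_ : 1 pp (out of 4)
Combine (counts out of 4 × 4 = 16): black/polled (B_P_) = 2×3 = 6; black/horned (B_pp) = 2×1 = 2; red/polled (bbP_) = 2×3 = 6; red/horned (bbpp) = 2×1 = 2
Phenotype counts (out of 16): 6 black/polled, 2 black/horned, 6 red/polled, 2 red/horned
red/horned: 2 out of 16 → fraction 1/8
Expected count = 1/8 × 1424 = 178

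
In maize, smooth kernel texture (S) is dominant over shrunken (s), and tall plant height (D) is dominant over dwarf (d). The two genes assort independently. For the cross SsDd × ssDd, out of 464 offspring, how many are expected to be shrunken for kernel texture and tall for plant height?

Dihybrid cross SsDd × ssDd — consider each gene separately:
kernel texture: Ss × ss → 2 Ss, 2 ss → 2 S_ : 2 ss (out of 4)
plant height: Dd × Dd → 1 DD, 2 Dd, 1 dd → 3 D_ : 1 dd (out of 4)
Looking for: shrunken (ss) and tall (D_)
P(shrunken) = 2/4, P(tall) = 3/4
P(both) = 2/4 × 3/4 = 6/16 = 3/8
Expected count = 3/8 × 464 = 174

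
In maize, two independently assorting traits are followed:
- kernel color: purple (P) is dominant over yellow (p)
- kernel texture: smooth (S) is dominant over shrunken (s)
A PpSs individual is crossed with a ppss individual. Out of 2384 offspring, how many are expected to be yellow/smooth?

Dihybrid cross PpSs × ppss — consider each gene separately:
kernel color: Pp × pp → 2 Pp, 2 pp → 2 P_ : 2 pp (out of 4)
kernel texture: Ss × ss → 2 Ss, 2 ss → 2 S_ : 2 ss (out of 4)
Combine (counts out of 4 × 4 = 16): purple/smooth (P_S_) = 2×2 = 4; purple/shrunken (P_ss) = 2×2 = 4; yellow/smooth (ppS_) = 2×2 = 4; yellow/shrunken (ppss) = 2×2 = 4
Phenotype counts (out of 16): 4 purple/smooth, 4 purple/shrunken, 4 yellow/smooth, 4 yellow/shrunken
yellow/smooth: 4 out of 16 → fraction 1/4
Expected count = 1/4 × 2384 = 596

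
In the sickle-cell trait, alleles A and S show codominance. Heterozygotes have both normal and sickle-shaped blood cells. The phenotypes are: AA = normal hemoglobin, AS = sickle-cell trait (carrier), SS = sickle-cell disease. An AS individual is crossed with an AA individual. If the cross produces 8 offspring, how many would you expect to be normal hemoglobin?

Punnett square for AS × AA:
Offspring genotypes: 2 AA, 2 AS
Phenotype counts: 2 normal hemoglobin, 2 sickle-cell trait (carrier)
normal hemoglobin: 2 out of 4 → fraction 1/2
Expected count = 1/2 × 8 = 4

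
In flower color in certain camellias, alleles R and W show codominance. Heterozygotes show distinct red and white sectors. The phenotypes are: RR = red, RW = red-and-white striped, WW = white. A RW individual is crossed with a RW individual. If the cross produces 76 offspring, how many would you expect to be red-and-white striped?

Punnett square for RW × RW:
Offspring genotypes: 1 RR, 2 RW, 1 WW
Phenotype counts: 1 red, 2 red-and-white striped, 1 white
red-and-white striped: 2 out of 4 → fraction 1/2
Expected count = 1/2 × 76 = 38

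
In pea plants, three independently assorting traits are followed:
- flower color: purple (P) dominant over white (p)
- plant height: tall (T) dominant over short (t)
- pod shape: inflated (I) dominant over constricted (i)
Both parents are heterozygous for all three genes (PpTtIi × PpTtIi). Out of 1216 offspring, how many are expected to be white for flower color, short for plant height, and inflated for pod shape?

Trihybrid cross: PpTtIi × PpTtIi
Each trait segregates independently with a 3:1 phenotypic ratio, so each gene contributes 3/4 (dominant) or 1/4 (recessive).
Target: white (flower color), short (plant height), inflated (pod shape)
Probability = product of independent per-trait probabilities
= 1/4 × 1/4 × 3/4 = 3/64
Expected count = 3/64 × 1216 = 57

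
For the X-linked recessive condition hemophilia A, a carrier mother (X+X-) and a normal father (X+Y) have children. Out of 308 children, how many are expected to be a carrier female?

Cross: X+X- × X+Y
Offspring: 1 X+X+, 1 X+Y, 1 X+X-, 1 X-Y
Probability of a carrier female: 1/4
Expected count = 1/4 × 308 = 77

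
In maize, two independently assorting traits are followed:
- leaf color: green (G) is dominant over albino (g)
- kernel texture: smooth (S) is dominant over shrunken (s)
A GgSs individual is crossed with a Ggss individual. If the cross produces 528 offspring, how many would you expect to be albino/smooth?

Dihybrid cross GgSs × Ggss — consider each gene separately:
leaf color: Gg × Gg → 1 GG, 2 Gg, 1 gg → 3 G_ : 1 gg (out of 4)
kernel texture: Ss × ss → 2 Ss, 2 ss → 2 S_ : 2 ss (out of 4)
Combine (counts out of 4 × 4 = 16): green/smooth (G_S_) = 3×2 = 6; green/shrunken (G_ss) = 3×2 = 6; albino/smooth (ggS_) = 1×2 = 2; albino/shrunken (ggss) = 1×2 = 2
Phenotype counts (out of 16): 6 green/smooth, 6 green/shrunken, 2 albino/smooth, 2 albino/shrunken
albino/smooth: 2 out of 16 → fraction 1/8
Expected count = 1/8 × 528 = 66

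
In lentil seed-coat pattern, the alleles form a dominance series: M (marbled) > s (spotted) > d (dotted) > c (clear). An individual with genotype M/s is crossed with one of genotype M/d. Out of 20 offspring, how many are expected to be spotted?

Cross: M/s × M/d
Allele dominance: M > s > d > c
Offspring genotypes: 1 M/M, 1 M/d, 1 M/s, 1 s/d
Phenotype counts: 3 marbled, 1 spotted
spotted: 1 out of 4 → fraction 1/4
Expected count = 1/4 × 20 = 5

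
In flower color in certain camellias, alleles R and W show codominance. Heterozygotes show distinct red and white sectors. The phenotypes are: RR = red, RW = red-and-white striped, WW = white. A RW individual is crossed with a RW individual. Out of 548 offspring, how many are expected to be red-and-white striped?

Punnett square for RW × RW:
Offspring genotypes: 1 RR, 2 RW, 1 WW
Phenotype counts: 1 red, 2 red-and-white striped, 1 white
red-and-white striped: 2 out of 4 → fraction 1/2
Expected count = 1/2 × 548 = 274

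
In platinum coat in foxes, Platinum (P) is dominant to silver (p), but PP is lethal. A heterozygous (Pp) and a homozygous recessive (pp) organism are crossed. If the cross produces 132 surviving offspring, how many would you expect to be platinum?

Cross: Pp × pp
Punnett square offspring (before lethality): 2 Pp, 2 pp
No PP offspring are produced in this cross.
platinum: 2 out of 4 → fraction 1/2
Expected count = 1/2 × 132 = 66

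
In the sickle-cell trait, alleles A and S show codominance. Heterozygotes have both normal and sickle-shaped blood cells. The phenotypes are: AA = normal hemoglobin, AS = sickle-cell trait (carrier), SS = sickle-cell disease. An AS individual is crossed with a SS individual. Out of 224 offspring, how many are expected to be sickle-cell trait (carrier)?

Punnett square for AS × SS:
Offspring genotypes: 2 AS, 2 SS
Phenotype counts: 2 sickle-cell trait (carrier), 2 sickle-cell disease
sickle-cell trait (carrier): 2 out of 4 → fraction 1/2
Expected count = 1/2 × 224 = 112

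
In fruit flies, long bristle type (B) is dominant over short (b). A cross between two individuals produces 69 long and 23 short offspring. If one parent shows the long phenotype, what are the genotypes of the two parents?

Observed offspring: 69 long, 23 short
The observed ratio simplifies to 3:1. Short (bb) offspring appear, so each parent must contribute one b allele. The parent stated to show long carries B, so it is Bb. The other parent is then either Bb or bb: Bb × bb would give a 1:1 split, whereas Bb × Bb gives 3:1 — matching the data. So both parents are heterozygous (Bb × Bb).
Parent genotypes: Bb × Bb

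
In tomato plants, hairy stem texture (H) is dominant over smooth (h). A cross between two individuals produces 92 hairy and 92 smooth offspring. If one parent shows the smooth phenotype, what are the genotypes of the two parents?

Observed offspring: 92 hairy, 92 smooth
The observed ratio simplifies to 1:1. One parent shows smooth, so its genotype must be hh. A 1:1 offspring split requires the other parent to be heterozygous (Hh).
Parent genotypes: hh × Hh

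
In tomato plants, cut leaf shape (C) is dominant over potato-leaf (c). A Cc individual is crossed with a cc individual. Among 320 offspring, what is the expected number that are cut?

Punnett square for Cc × cc:
Offspring genotypes: 2 Cc, 2 cc
cut: 2, potato-leaf: 2
cut: 2 out of 4 → fraction 1/2
Expected count = 1/2 × 320 = 160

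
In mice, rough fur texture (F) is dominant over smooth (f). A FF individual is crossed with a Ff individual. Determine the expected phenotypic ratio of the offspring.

Punnett square for FF × Ff:
Offspring genotypes: 2 FF, 2 Ff
rough: 4, smooth: 0
Ratio: all rough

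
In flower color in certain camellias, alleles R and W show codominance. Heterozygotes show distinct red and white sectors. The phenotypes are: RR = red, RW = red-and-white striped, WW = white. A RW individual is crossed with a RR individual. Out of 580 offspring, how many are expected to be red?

Punnett square for RW × RR:
Offspring genotypes: 2 RR, 2 RW
Phenotype counts: 2 red, 2 red-and-white striped
red: 2 out of 4 → fraction 1/2
Expected count = 1/2 × 580 = 290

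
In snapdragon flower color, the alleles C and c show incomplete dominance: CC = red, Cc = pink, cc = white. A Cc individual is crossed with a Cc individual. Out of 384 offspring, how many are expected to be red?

Punnett square for Cc × Cc:
Offspring genotypes: 1 CC, 2 Cc, 1 cc
Phenotype counts: 1 red, 2 pink, 1 white
red: 1 out of 4 → fraction 1/4
Expected count = 1/4 × 384 = 96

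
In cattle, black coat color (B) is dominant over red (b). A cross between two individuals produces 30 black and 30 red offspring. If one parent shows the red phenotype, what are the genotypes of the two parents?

Observed offspring: 30 black, 30 red
The observed ratio simplifies to 1:1. One parent shows red, so its genotype must be bb. A 1:1 offspring split requires the other parent to be heterozygous (Bb).
Parent genotypes: bb × Bb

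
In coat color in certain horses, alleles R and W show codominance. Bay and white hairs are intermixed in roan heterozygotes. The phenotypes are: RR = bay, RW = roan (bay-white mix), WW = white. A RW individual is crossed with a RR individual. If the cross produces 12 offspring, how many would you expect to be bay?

Punnett square for RW × RR:
Offspring genotypes: 2 RR, 2 RW
Phenotype counts: 2 bay, 2 roan (bay-white mix)
bay: 2 out of 4 → fraction 1/2
Expected count = 1/2 × 12 = 6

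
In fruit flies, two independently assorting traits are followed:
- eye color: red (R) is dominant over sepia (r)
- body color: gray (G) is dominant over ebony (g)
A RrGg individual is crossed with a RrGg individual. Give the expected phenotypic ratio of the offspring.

Dihybrid cross RrGg × RrGg — consider each gene separately:
eye color: Rr × Rr → 1 RR, 2 Rr, 1 rr → 3 R_ : 1 rr (out of 4)
body color: Gg × Gg → 1 GG, 2 Gg, 1 gg → 3 G_ : 1 gg (out of 4)
Combine (counts out of 4 × 4 = 16): red/gray (R_G_) = 3×3 = 9; red/ebony (R_gg) = 3×1 = 3; sepia/gray (rrG_) = 1×3 = 3; sepia/ebony (rrgg) = 1×1 = 1
Phenotype counts (out of 16): 9 red/gray, 3 red/ebony, 3 sepia/gray, 1 sepia/ebony
Ratio: 9 red/gray : 3 red/ebony : 3 sepia/gray : 1 sepia/ebony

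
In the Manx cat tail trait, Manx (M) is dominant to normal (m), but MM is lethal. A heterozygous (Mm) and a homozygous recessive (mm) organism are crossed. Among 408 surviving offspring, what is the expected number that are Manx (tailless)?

Cross: Mm × mm
Punnett square offspring (before lethality): 2 Mm, 2 mm
No MM offspring are produced in this cross.
Manx (tailless): 2 out of 4 → fraction 1/2
Expected count = 1/2 × 408 = 204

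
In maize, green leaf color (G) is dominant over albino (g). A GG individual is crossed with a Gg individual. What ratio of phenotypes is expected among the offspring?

Punnett square for GG × Gg:
Offspring genotypes: 2 GG, 2 Gg
green: 4, albino: 0
Ratio: all green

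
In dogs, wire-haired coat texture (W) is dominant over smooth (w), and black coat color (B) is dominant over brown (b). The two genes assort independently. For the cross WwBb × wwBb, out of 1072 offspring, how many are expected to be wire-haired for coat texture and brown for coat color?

Dihybrid cross WwBb × wwBb — consider each gene separately:
coat texture: Ww × ww → 2 Ww, 2 ww → 2 W_ : 2 ww (out of 4)
coat color: Bb × Bb → 1 BB, 2 Bb, 1 bb → 3 B_ : 1 bb (out of 4)
Looking for: wire-haired (W_) and brown (bb)
P(wire-haired) = 2/4, P(brown) = 1/4
P(both) = 2/4 × 1/4 = 2/16 = 1/8
Expected count = 1/8 × 1072 = 134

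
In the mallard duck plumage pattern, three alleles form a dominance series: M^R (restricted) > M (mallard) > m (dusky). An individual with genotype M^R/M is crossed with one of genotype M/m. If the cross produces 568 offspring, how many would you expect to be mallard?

Cross: M^R/M × M/m
Allele dominance: M^R > M > m
Offspring genotypes: 1 M^R/M, 1 M^R/m, 1 M/M, 1 M/m
Phenotype counts: 2 restricted, 2 mallard
mallard: 2 out of 4 → fraction 1/2
Expected count = 1/2 × 568 = 284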